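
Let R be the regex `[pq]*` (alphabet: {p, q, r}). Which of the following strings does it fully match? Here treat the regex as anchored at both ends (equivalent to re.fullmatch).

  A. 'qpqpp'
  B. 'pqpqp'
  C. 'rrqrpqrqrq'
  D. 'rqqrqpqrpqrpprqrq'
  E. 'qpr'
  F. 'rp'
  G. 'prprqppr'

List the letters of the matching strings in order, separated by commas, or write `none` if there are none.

A, B

A. 'qpqpp' → match
B. 'pqpqp' → match
C. 'rrqrpqrqrq' → no match
D → no match
E. 'qpr' → no match
F. 'rp' → no match
G. 'prprqppr' → no match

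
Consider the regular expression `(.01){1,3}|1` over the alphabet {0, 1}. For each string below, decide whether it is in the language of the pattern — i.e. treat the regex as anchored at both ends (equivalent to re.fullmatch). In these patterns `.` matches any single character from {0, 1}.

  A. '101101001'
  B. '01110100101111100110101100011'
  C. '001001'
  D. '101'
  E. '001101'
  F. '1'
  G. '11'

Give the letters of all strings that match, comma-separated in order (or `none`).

A → match
B → no match
C → match
D → match
E → match
F → match
G → no match

A, C, D, E, F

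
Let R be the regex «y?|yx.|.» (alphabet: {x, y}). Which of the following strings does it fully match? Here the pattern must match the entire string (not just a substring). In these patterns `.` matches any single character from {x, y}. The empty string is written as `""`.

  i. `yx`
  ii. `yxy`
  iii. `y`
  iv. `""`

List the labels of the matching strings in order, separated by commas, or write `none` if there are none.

ii, iii, iv

i → no match
ii → match
iii → match
iv → match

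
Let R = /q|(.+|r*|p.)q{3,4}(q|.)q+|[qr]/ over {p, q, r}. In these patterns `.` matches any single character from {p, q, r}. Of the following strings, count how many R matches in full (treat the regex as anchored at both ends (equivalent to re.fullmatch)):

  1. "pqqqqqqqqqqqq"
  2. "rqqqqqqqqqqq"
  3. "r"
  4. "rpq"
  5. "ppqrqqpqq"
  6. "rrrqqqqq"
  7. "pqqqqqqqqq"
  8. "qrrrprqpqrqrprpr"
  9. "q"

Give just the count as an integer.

6

1 → match
2. "rqqqqqqqqqqq" → match
3. "r" → match
4. "rpq" → no match
5. "ppqrqqpqq" → no match
6. "rrrqqqqq" → match
7. "pqqqqqqqqq" → match
8 → no match
9. "q" → match
Total matched: 6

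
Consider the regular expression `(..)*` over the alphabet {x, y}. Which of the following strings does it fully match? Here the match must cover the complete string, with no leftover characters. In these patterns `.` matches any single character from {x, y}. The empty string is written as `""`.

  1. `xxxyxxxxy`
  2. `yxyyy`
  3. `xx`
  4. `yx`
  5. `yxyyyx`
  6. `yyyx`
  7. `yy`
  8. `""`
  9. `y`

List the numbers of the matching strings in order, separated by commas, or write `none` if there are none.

1 → no match
2 → no match
3 → match
4 → match
5 → match
6 → match
7 → match
8 → match
9 → no match

3, 4, 5, 6, 7, 8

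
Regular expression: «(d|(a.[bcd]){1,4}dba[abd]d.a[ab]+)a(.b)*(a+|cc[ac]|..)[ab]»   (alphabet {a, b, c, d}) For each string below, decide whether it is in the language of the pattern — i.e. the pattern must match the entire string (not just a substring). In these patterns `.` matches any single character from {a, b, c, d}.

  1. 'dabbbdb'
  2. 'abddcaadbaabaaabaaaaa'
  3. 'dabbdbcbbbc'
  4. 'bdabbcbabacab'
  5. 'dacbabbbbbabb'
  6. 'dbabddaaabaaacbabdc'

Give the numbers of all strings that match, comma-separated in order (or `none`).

1 → match
2 → no match
3 → no match
4 → no match
5 → match
6 → no match

1, 5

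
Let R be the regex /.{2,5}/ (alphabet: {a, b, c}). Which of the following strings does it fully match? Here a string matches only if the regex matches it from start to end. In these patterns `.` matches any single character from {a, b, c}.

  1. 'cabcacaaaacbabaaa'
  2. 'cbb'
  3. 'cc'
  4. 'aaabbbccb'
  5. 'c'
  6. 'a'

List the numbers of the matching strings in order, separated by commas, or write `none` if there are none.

1 → no match
2. 'cbb' → match
3. 'cc' → match
4. 'aaabbbccb' → no match
5. 'c' → no match
6. 'a' → no match

2, 3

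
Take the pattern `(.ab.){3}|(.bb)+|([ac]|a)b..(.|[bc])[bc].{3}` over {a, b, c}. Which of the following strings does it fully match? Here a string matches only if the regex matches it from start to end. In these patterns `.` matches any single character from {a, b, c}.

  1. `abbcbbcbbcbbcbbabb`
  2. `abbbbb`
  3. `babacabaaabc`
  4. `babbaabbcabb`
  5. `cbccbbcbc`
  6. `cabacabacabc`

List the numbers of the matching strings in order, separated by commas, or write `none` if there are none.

1, 2, 3, 4, 5, 6

1 → match
2 → match
3 → match
4 → match
5 → match
6 → match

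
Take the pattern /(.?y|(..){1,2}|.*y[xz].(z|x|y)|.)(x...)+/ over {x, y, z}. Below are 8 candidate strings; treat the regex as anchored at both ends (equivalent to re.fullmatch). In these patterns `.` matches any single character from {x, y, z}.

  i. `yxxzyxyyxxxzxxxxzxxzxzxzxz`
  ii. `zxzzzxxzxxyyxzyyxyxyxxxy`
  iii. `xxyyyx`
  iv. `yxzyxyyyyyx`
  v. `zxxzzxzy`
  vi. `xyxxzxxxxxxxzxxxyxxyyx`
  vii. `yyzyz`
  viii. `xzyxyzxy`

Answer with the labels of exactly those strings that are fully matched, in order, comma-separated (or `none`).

i → no match
ii → no match
iii → no match
iv → no match
v → no match
vi → match
vii → no match
viii → no match

vi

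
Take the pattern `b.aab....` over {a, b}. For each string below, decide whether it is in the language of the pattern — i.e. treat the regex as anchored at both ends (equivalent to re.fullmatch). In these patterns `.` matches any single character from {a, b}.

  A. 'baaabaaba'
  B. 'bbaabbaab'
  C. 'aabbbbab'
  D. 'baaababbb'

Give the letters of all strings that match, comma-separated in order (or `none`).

A → match
B → match
C → no match — must start with 'b'
D → match

A, B, D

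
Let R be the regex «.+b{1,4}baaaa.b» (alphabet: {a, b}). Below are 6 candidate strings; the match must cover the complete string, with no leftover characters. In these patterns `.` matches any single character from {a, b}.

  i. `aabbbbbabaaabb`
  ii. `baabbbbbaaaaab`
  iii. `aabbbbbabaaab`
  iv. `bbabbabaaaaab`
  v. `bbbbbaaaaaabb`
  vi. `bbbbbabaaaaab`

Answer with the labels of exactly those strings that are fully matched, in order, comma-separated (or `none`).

i → no match
ii → match
iii → no match
iv → no match
v → no match
vi → no match

ii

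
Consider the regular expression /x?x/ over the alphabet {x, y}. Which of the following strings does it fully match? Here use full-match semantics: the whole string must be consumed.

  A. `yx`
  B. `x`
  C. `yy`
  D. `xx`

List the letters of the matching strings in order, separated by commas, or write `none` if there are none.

A. `yx` → no match
B. `x` → match
C. `yy` → no match — must end with `x`
D. `xx` → match

B, D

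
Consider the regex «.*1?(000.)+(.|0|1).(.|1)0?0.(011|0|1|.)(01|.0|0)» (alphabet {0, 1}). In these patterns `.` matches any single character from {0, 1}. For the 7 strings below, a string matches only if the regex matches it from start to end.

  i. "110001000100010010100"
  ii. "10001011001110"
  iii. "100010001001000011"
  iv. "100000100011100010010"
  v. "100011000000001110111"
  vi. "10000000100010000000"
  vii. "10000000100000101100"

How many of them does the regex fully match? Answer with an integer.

i → match
ii → match
iii → no match
iv → no match
v → no match
vi → match
vii → match
Total matched: 4

4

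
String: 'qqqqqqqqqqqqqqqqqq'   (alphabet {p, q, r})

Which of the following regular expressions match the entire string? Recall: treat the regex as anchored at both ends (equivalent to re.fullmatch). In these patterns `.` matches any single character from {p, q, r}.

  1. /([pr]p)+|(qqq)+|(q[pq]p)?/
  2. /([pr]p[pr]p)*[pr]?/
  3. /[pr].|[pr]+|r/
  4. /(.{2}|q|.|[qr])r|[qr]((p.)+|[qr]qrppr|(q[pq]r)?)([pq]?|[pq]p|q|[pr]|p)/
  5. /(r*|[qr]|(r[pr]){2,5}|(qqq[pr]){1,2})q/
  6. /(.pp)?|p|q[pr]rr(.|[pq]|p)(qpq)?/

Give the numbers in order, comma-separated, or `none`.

1 → match
2 → no match
3 → no match
4 → no match
5 → no match
6 → no match

1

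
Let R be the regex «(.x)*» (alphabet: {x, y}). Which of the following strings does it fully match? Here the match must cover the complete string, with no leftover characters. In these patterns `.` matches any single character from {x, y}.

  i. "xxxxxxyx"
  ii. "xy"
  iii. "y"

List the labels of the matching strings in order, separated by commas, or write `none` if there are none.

i. "xxxxxxyx" → match
ii. "xy" → no match
iii. "y" → no match

i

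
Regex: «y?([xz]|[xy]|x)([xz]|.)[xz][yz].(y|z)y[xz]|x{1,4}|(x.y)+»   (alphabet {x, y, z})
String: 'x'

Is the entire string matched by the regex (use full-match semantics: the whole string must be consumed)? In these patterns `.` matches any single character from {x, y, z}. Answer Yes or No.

Yes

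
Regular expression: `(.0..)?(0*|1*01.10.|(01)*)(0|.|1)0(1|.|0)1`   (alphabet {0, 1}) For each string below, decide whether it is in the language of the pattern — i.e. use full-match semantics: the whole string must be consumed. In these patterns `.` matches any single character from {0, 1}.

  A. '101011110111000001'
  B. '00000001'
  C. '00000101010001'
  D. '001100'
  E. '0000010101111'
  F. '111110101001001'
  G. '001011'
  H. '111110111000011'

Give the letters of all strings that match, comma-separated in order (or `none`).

A → match
B → match
C → match
D → no match — must end with '1'
E → no match
F → match
G → match
H → match

A, B, C, F, G, H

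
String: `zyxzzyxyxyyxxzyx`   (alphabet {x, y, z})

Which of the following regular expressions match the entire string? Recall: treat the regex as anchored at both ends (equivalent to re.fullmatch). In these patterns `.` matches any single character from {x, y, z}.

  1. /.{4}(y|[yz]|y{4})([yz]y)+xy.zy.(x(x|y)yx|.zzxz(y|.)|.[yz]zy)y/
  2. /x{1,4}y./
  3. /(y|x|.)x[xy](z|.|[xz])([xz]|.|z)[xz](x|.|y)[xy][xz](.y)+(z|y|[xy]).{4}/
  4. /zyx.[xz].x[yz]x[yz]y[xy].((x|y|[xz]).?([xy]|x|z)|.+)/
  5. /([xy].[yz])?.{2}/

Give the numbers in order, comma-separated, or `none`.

1 → no match — must end with `y`
2 → no match — must start with `x`
3 → no match
4 → match
5 → no match

4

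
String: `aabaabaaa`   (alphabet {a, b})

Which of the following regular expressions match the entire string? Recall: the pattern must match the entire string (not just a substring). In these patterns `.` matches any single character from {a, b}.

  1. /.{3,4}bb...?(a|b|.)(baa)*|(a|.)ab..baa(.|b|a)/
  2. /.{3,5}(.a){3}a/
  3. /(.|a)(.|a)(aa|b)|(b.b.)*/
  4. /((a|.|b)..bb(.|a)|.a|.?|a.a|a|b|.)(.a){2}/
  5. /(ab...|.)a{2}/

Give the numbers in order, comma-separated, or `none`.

1 → match
2 → no match
3 → no match
4 → no match
5 → no match

1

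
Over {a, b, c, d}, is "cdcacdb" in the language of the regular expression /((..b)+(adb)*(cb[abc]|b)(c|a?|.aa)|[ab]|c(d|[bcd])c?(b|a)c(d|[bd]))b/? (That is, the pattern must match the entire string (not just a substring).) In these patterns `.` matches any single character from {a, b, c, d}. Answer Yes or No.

Yes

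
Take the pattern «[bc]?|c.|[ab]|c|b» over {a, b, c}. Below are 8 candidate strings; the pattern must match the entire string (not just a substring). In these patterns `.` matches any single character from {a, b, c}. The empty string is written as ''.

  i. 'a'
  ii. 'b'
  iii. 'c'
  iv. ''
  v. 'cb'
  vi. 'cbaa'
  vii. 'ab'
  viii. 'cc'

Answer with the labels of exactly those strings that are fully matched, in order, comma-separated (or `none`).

i, ii, iii, iv, v, viii

i → match
ii → match
iii → match
iv → match
v → match
vi → no match
vii → no match
viii → match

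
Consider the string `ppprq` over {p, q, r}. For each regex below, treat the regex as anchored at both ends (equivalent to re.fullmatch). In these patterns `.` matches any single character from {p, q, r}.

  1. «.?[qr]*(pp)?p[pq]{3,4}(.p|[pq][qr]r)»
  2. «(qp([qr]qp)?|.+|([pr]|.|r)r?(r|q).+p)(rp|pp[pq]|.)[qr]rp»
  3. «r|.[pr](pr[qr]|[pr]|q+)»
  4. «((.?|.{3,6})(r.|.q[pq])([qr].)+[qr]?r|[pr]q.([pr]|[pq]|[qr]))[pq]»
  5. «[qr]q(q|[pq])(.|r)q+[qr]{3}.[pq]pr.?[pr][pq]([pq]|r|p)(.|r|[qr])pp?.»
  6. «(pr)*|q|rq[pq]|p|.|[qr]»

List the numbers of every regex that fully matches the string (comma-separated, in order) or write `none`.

1 → no match
2 → no match — must end with `rp`
3 → match
4 → no match
5 → no match
6 → no match

3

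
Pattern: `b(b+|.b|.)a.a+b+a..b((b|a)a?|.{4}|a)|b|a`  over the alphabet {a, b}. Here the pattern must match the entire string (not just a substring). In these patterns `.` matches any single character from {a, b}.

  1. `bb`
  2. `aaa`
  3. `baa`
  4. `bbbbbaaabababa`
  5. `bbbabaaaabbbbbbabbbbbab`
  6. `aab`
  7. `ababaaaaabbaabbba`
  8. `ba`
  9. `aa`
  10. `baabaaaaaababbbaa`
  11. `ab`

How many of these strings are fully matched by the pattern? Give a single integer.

3

1 → no match
2 → no match
3 → no match
4 → match
5 → match
6 → no match
7 → no match
8 → no match
9 → no match
10 → match
11 → no match
Total matched: 3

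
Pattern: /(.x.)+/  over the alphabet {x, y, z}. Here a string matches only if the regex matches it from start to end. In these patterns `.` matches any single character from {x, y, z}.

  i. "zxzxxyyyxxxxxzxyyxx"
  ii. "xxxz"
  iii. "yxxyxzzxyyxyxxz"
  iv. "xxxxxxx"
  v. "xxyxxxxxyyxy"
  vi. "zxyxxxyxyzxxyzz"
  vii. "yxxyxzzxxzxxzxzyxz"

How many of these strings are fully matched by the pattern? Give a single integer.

3

i → no match
ii → no match
iii → match
iv → no match
v → match
vi → no match
vii → match
Total matched: 3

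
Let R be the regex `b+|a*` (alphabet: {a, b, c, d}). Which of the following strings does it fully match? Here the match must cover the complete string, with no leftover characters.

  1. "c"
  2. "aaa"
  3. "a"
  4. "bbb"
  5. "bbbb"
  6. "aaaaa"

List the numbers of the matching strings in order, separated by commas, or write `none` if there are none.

2, 3, 4, 5, 6

1. "c" → no match
2. "aaa" → match
3. "a" → match
4. "bbb" → match
5. "bbbb" → match
6. "aaaaa" → match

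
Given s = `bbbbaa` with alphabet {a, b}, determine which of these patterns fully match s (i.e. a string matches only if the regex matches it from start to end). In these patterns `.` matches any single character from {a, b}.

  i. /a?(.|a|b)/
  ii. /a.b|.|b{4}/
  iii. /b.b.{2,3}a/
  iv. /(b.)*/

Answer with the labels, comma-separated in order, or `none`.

i → no match
ii → no match
iii → match
iv → no match

iii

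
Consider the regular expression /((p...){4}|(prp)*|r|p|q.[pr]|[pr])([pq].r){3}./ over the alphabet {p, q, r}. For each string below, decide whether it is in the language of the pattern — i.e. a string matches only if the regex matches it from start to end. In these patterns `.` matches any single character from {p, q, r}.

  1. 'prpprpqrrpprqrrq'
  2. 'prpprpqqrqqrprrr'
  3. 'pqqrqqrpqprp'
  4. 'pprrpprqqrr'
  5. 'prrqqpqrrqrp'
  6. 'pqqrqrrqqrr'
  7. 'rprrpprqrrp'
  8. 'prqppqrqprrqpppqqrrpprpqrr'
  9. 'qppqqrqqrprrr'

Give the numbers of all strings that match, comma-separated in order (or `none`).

1, 2, 4, 6, 7, 8, 9

1 → match
2 → match
3 → no match
4 → match
5 → no match
6 → match
7 → match
8 → match
9 → match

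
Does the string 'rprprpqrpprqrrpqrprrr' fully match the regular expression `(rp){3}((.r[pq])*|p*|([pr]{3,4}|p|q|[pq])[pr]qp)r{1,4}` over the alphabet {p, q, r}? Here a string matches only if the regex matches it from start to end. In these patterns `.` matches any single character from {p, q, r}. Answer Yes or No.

Yes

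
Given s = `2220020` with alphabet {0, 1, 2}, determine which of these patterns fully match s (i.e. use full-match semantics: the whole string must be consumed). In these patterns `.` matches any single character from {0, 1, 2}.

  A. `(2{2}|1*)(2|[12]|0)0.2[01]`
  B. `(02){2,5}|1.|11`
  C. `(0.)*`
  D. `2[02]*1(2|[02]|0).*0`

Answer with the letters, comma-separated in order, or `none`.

A

A → match
B → no match
C → no match
D → no match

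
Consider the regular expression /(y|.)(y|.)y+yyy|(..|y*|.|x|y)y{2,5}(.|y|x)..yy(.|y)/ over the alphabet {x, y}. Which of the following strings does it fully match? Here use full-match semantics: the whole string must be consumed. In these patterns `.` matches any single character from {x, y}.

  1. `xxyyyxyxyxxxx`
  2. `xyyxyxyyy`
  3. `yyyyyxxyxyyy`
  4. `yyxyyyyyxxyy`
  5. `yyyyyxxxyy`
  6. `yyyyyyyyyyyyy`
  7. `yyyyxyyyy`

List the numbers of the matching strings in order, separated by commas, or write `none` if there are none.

2, 6, 7

1 → no match
2 → match
3 → no match
4 → no match
5 → no match
6 → match
7 → match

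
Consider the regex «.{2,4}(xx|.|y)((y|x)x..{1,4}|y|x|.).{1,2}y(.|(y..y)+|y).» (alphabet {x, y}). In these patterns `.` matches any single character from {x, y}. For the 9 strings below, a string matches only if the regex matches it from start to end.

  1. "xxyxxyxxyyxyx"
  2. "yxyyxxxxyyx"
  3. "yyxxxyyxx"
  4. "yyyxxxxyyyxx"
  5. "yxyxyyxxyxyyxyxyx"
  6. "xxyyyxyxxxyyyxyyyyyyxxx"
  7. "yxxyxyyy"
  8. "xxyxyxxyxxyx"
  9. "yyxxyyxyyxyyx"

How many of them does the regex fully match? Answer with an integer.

1 → no match
2 → match
3 → match
4 → match
5 → no match
6 → no match
7 → match
8 → no match
9 → match
Total matched: 5

5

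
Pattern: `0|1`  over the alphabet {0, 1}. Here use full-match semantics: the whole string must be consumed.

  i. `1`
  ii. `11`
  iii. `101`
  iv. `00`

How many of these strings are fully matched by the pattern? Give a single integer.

i → match
ii → no match
iii → no match
iv → no match
Total matched: 1

1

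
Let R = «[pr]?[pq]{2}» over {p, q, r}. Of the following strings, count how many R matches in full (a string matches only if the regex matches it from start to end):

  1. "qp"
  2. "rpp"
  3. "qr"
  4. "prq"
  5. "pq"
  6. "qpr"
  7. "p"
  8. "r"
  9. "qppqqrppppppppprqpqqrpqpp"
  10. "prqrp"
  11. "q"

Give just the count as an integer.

3

1 → match
2 → match
3 → no match
4 → no match
5 → match
6 → no match
7 → no match
8 → no match
9 → no match
10 → no match
11 → no match
Total matched: 3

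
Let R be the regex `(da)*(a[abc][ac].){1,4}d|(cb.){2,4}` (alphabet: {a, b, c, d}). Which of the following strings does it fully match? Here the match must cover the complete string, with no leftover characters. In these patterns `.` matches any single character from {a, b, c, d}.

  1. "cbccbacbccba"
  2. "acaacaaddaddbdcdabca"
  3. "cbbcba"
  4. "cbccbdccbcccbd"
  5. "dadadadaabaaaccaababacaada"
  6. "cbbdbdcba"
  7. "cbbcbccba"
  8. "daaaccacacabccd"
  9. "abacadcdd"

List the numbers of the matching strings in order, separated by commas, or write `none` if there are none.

1, 3, 7, 8

1 → match
2 → no match
3 → match
4 → no match
5 → no match
6 → no match
7 → match
8 → match
9 → no match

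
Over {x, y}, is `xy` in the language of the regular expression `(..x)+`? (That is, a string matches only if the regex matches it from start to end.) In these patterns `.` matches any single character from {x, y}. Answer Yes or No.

Every match must end with `x`, but `xy` does not.

No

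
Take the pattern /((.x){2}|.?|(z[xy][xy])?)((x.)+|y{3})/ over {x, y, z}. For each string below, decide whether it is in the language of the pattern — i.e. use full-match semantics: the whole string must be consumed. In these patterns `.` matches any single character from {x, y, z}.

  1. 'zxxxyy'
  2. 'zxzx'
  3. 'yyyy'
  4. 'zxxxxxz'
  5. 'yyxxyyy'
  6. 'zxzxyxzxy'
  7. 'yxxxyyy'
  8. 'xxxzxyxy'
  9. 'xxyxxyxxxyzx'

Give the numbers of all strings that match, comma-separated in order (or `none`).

3, 4, 6, 7, 8

1 → no match
2 → no match
3 → match
4 → match
5 → no match
6 → match
7 → match
8 → match
9 → no match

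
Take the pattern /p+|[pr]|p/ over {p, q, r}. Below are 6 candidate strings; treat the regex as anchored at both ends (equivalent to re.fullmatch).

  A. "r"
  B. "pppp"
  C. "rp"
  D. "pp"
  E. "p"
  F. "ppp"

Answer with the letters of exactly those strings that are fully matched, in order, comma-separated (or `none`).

A → match
B → match
C → no match
D → match
E → match
F → match

A, B, D, E, F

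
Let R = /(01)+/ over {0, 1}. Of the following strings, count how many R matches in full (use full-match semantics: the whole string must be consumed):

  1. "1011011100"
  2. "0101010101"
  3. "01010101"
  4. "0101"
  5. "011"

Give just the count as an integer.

1 → no match — must start with "01"
2 → match
3 → match
4 → match
5 → no match — must end with "01"
Total matched: 3

3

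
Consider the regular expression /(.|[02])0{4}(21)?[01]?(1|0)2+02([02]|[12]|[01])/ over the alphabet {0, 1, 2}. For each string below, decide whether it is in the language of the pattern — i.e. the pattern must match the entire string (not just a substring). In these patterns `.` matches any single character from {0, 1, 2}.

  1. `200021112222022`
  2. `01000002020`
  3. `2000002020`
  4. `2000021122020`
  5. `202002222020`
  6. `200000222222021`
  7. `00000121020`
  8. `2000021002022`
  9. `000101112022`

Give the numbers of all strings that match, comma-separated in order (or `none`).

1 → no match
2 → no match
3 → match
4 → match
5 → no match
6 → match
7 → no match
8 → match
9 → no match

3, 4, 6, 8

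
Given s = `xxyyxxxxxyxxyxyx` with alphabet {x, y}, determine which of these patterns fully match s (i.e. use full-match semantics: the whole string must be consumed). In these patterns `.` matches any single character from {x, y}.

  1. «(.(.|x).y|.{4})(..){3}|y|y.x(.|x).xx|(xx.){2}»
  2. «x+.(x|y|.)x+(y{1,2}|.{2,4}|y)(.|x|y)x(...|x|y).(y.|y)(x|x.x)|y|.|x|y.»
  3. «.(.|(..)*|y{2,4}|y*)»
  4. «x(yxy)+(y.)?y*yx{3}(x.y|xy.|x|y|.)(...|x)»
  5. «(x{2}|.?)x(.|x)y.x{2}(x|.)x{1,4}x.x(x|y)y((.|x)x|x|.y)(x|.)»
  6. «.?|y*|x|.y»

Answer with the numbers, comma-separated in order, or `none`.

2, 5

1 → no match
2 → match
3 → no match
4 → no match — must start with `xyxy`
5 → match
6 → no match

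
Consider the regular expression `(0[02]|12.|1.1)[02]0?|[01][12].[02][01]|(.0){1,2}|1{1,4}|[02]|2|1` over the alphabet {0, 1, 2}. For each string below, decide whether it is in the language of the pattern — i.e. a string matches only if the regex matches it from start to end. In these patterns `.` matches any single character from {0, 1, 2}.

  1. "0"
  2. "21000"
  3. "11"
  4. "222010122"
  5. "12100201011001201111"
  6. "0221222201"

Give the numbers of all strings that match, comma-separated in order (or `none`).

1, 3

1 → match
2 → no match
3 → match
4 → no match
5 → no match
6 → no match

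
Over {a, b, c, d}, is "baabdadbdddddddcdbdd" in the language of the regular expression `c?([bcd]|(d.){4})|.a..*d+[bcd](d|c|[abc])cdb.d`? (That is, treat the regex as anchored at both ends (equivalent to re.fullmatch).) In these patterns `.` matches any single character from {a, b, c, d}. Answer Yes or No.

Yes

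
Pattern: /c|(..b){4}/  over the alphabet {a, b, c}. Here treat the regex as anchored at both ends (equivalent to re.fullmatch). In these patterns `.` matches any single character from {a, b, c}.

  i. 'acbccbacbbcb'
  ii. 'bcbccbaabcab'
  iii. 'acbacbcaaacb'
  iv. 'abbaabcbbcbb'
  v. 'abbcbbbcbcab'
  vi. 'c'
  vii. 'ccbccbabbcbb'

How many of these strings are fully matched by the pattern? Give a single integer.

6

i → match
ii → match
iii → no match
iv → match
v → match
vi → match
vii → match
Total matched: 6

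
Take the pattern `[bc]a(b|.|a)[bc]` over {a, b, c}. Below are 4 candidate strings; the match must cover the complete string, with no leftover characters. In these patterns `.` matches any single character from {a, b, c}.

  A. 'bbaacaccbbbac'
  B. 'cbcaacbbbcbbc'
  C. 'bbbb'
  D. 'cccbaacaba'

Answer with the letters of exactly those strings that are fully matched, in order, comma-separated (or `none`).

A → no match
B → no match
C. 'bbbb' → no match
D. 'cccbaacaba' → no match

none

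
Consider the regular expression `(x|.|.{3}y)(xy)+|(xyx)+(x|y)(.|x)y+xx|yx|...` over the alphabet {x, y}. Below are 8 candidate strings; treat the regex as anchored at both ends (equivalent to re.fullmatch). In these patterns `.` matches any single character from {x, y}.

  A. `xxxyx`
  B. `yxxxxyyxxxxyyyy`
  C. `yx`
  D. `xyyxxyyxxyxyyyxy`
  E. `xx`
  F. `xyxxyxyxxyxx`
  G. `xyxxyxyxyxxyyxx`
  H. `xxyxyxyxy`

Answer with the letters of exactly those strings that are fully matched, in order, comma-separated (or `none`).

C, H

A → no match
B → no match
C → match
D → no match
E → no match
F → no match
G → no match
H → match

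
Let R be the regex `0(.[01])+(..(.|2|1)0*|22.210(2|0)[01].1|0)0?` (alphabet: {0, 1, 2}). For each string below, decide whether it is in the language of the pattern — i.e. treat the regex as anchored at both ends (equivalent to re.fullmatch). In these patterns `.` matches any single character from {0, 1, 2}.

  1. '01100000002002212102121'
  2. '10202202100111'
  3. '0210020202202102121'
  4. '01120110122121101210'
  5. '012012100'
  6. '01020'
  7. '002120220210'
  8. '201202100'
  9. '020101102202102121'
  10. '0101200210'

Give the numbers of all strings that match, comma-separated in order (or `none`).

3

1 → no match
2 → no match — must start with '0'
3 → match
4 → no match
5 → no match
6 → no match
7 → no match
8 → no match — must start with '0'
9 → no match
10 → no match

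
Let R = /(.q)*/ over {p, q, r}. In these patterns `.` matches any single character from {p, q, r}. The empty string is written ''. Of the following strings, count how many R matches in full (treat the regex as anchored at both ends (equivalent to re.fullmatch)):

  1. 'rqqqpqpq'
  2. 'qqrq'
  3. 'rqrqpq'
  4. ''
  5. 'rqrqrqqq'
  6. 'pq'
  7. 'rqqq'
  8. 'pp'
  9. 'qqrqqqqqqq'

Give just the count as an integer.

1. 'rqqqpqpq' → match
2. 'qqrq' → match
3. 'rqrqpq' → match
4. '' → match
5. 'rqrqrqqq' → match
6. 'pq' → match
7. 'rqqq' → match
8. 'pp' → no match
9. 'qqrqqqqqqq' → match
Total matched: 8

8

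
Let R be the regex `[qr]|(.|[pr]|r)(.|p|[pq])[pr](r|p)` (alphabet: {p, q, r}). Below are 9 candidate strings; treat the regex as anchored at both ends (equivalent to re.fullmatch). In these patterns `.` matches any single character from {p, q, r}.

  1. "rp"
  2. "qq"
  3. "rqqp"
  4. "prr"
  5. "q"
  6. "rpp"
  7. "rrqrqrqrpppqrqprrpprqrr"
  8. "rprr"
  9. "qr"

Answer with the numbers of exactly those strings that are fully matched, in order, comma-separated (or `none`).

5, 8

1 → no match
2 → no match
3 → no match
4 → no match
5 → match
6 → no match
7 → no match
8 → match
9 → no match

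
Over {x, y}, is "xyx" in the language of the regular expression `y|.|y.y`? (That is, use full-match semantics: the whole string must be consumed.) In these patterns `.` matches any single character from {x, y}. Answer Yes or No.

No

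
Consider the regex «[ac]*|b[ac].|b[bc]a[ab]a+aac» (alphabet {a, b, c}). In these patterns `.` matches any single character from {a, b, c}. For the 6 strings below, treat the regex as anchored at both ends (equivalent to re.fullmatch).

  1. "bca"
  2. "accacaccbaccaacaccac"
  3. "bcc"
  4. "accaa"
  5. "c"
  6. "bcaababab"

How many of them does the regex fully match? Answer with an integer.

4

1 → match
2 → no match
3 → match
4 → match
5 → match
6 → no match
Total matched: 4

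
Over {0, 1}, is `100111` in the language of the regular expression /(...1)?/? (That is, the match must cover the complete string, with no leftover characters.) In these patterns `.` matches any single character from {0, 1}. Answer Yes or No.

No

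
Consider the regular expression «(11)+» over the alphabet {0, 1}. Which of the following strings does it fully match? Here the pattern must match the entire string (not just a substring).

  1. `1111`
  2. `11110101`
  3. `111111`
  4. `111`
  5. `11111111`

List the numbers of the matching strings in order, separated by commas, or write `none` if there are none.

1, 3, 5

1 → match
2 → no match — must end with `11`
3 → match
4 → no match
5 → match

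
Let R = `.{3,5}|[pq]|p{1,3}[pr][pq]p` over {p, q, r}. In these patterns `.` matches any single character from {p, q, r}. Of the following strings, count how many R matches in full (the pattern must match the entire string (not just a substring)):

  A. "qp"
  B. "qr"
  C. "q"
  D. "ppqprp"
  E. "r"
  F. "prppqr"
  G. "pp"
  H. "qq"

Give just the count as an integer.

A → no match
B → no match
C → match
D → no match
E → no match
F → no match
G → no match
H → no match
Total matched: 1

1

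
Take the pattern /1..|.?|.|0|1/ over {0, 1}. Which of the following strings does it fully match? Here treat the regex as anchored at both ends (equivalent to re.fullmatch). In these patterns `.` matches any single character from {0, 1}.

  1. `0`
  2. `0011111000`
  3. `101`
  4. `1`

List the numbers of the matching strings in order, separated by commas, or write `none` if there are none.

1 → match
2 → no match
3 → match
4 → match

1, 3, 4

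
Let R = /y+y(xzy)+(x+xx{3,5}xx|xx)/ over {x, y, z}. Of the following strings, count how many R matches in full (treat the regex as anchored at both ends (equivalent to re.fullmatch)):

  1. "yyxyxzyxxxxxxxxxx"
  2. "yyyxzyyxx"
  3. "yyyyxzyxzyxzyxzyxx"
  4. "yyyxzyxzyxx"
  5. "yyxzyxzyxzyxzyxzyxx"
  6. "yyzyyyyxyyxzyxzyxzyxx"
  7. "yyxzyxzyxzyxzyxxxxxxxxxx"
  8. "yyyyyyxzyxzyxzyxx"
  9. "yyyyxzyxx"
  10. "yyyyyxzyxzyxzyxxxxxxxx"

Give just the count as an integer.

1 → no match
2 → no match
3 → match
4 → match
5 → match
6 → no match
7 → match
8 → match
9 → match
10 → match
Total matched: 7

7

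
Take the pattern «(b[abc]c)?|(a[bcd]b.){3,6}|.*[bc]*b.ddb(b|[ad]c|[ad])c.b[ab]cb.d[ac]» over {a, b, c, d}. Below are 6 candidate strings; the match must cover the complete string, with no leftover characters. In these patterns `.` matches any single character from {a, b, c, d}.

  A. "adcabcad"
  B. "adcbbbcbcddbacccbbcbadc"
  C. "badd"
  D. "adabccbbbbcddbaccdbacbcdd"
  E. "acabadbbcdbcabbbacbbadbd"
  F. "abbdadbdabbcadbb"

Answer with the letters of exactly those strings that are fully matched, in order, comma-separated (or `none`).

B, F

A. "adcabcad" → no match
B → match
C. "badd" → no match
D → no match
E → no match
F → match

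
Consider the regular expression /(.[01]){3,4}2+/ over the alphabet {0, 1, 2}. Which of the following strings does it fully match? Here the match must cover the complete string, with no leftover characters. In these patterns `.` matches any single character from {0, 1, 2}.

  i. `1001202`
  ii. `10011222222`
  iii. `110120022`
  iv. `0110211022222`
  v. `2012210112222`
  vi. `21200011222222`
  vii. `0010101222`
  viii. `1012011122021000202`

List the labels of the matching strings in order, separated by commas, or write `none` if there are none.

i, iv, vi

i → match
ii → no match
iii → no match
iv → match
v → no match
vi → match
vii → no match
viii → no match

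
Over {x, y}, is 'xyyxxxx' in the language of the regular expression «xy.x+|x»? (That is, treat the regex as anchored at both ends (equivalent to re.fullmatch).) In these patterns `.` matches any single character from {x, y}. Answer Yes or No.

Yes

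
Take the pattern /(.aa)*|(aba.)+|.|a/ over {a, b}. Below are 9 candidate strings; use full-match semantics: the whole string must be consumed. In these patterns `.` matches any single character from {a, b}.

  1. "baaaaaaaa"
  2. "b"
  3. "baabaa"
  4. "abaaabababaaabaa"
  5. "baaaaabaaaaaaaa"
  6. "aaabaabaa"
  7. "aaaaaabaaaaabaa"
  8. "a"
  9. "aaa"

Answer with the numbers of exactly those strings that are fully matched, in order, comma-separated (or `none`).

1 → match
2 → match
3 → match
4 → match
5 → match
6 → match
7 → match
8 → match
9 → match

1, 2, 3, 4, 5, 6, 7, 8, 9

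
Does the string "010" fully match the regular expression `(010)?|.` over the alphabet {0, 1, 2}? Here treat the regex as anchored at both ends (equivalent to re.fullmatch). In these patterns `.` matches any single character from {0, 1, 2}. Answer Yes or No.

Yes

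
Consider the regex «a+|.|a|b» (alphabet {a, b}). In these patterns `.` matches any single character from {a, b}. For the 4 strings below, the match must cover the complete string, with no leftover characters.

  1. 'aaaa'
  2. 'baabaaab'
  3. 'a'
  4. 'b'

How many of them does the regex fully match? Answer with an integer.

3

1. 'aaaa' → match
2. 'baabaaab' → no match
3. 'a' → match
4. 'b' → match
Total matched: 3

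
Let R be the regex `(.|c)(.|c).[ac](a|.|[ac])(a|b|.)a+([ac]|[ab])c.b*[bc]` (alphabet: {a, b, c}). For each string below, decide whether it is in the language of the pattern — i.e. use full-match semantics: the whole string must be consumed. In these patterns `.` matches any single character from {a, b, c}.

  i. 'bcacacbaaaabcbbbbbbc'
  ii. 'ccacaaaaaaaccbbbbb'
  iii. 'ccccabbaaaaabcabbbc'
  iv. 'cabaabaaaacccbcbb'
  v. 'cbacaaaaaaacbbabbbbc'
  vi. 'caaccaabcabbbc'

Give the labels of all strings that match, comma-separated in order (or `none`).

ii, vi

i → no match
ii → match
iii → no match
iv → no match
v → no match
vi → match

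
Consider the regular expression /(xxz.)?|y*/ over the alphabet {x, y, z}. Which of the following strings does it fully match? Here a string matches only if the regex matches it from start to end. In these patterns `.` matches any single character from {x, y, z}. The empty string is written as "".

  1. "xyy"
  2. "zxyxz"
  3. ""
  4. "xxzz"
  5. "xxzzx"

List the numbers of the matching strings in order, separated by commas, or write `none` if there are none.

3, 4

1 → no match
2 → no match
3 → match
4 → match
5 → no match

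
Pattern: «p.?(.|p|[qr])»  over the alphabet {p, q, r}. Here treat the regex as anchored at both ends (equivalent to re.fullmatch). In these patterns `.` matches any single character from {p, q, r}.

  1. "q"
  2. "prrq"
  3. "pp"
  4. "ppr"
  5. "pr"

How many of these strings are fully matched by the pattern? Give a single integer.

3

1. "q" → no match — must start with "p"
2. "prrq" → no match
3. "pp" → match
4. "ppr" → match
5. "pr" → match
Total matched: 3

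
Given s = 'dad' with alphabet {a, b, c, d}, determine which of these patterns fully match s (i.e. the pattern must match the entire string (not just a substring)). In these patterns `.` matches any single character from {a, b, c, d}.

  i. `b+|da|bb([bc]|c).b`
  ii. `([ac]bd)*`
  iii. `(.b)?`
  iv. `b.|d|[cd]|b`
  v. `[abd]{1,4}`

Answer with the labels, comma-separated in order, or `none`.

v

i → no match
ii → no match
iii → no match
iv → no match
v → match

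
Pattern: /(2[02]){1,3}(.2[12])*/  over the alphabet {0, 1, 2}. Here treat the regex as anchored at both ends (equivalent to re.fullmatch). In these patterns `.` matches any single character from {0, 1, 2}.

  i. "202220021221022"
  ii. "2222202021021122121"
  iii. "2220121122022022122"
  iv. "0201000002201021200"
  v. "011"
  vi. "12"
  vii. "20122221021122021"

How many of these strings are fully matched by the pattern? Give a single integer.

3

i → match
ii → no match
iii → match
iv → no match — must start with "2"
v → no match — must start with "2"
vi → no match — must start with "2"
vii → match
Total matched: 3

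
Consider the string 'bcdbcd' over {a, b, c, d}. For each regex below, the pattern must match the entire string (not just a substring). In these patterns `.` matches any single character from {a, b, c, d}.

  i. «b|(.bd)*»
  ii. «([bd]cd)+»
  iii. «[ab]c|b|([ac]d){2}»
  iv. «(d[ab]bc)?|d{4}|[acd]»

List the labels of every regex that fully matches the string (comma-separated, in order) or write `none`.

i → no match
ii → match
iii → no match
iv → no match

ii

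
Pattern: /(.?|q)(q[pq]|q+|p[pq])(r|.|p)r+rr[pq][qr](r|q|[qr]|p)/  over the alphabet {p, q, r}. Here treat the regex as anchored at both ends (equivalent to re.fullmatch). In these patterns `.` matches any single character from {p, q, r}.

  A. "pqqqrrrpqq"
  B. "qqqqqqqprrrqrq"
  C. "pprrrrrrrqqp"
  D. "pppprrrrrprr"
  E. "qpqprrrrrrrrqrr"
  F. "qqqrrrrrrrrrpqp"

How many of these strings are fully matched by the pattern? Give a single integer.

A. "pqqqrrrpqq" → match
B → match
C. "pprrrrrrrqqp" → match
D. "pppprrrrrprr" → match
E → match
F → match
Total matched: 6

6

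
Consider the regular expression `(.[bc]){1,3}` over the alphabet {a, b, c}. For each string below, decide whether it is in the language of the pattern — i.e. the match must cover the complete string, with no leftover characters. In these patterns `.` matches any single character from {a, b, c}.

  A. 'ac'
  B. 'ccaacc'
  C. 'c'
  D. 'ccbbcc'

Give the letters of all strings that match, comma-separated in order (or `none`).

A → match
B → no match
C → no match
D → match

A, D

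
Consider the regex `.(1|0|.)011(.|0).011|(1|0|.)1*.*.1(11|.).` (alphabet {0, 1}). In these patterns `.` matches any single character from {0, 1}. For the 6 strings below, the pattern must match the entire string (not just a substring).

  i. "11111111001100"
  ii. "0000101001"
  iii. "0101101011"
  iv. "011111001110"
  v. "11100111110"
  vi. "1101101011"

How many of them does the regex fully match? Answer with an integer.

i → match
ii → no match
iii → match
iv → match
v → match
vi → match
Total matched: 5

5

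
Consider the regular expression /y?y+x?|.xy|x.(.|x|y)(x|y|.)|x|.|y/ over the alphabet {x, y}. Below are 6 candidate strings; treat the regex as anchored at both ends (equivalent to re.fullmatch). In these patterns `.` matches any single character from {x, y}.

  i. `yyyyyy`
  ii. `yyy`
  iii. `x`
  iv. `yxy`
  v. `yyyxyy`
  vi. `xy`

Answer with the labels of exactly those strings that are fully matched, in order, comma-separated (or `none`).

i, ii, iii, iv

i. `yyyyyy` → match
ii. `yyy` → match
iii. `x` → match
iv. `yxy` → match
v. `yyyxyy` → no match
vi. `xy` → no match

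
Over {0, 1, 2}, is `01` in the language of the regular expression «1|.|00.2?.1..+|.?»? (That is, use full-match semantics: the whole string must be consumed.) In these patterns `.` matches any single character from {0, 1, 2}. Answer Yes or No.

No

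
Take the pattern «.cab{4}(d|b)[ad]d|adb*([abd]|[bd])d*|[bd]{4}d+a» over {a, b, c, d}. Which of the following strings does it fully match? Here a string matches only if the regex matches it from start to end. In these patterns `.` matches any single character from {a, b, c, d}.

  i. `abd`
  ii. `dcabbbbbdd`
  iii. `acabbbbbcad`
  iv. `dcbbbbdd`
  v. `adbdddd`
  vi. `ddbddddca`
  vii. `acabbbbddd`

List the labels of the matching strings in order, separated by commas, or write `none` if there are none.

i → no match
ii → match
iii → no match
iv → no match
v → match
vi → no match
vii → match

ii, v, vii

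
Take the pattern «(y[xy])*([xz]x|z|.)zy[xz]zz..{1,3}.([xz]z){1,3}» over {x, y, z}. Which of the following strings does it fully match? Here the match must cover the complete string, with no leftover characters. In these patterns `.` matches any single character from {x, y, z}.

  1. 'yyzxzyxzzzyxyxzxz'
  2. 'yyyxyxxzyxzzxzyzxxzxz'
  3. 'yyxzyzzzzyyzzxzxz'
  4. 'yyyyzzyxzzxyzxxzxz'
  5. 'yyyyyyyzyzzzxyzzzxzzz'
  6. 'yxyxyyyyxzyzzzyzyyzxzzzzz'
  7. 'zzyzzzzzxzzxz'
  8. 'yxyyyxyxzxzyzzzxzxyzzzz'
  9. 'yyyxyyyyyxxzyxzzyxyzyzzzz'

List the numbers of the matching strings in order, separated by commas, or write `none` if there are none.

1, 2, 3, 4, 5, 6, 7, 8, 9

1 → match
2 → match
3 → match
4 → match
5 → match
6 → match
7 → match
8 → match
9 → match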